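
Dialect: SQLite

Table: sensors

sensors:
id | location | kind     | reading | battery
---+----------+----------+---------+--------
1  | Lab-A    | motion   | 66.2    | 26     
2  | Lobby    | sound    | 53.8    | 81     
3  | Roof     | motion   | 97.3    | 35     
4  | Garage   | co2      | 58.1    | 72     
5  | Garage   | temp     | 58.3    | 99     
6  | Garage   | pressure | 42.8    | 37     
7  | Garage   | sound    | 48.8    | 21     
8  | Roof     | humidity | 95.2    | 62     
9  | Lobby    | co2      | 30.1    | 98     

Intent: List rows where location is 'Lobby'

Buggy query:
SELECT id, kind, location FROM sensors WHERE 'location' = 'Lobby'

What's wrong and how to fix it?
Bug: Single quotes denote string literals in SQL; the column name is being compared as a constant string

Fix: Reference the column as location without single quotes

Corrected query:
SELECT id, kind, location FROM sensors WHERE location = 'Lobby'

Result:
id | kind  | location
---+-------+---------
2  | sound | Lobby   
9  | co2   | Lobby   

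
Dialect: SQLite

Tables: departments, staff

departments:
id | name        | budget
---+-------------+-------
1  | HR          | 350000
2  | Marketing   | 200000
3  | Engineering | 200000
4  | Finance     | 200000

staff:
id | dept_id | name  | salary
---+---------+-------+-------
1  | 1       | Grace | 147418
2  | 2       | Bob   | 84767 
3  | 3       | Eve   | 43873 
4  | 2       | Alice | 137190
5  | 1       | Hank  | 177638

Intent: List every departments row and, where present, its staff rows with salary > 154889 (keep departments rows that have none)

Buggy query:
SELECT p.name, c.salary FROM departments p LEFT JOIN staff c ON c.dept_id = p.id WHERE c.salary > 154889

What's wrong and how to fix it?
Bug: A WHERE condition on the right-hand table after LEFT JOIN drops unmatched parents

Fix: Move the right-table condition into the ON clause so unmatched parents are kept

Corrected query:
SELECT p.name, c.salary FROM departments p LEFT JOIN staff c ON c.dept_id = p.id AND c.salary > 154889

Result:
name        | salary
------------+-------
HR          | 177638
Marketing   | NULL  
Engineering | NULL  
Finance     | NULL  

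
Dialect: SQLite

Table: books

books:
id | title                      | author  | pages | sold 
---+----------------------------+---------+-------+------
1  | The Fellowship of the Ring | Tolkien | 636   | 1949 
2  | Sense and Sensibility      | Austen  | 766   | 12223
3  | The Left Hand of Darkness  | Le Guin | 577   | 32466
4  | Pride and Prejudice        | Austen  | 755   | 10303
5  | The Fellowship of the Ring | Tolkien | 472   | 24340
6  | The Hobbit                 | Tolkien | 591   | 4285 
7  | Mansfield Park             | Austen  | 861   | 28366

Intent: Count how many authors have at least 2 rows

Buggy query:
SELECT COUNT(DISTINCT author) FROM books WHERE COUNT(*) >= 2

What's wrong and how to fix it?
Bug: WHERE filters individual rows, not groups, so a group-level COUNT is invalid there

Fix: Use a subquery that GROUPs and filters with HAVING, then count its rows

Corrected query:
SELECT COUNT(*) FROM (SELECT author FROM books GROUP BY author HAVING COUNT(*) >= 2)

Result:
COUNT(*)
--------
2       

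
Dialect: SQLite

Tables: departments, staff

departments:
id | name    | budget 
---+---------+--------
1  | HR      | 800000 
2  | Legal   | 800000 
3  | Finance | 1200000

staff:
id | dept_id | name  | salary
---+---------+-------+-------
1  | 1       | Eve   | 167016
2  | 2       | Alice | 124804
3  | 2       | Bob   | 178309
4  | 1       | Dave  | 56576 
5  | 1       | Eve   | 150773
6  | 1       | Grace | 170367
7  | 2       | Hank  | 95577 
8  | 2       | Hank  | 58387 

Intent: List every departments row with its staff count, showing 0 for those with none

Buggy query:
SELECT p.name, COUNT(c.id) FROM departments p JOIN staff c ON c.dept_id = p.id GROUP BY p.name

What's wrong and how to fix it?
Bug: An inner join excludes parents with zero children

Fix: Switch to LEFT JOIN to retain unmatched parent rows

Corrected query:
SELECT p.name, COUNT(c.id) FROM departments p LEFT JOIN staff c ON c.dept_id = p.id GROUP BY p.name

Result:
name    | COUNT(c.id)
--------+------------
Finance | 0          
HR      | 4          
Legal   | 4          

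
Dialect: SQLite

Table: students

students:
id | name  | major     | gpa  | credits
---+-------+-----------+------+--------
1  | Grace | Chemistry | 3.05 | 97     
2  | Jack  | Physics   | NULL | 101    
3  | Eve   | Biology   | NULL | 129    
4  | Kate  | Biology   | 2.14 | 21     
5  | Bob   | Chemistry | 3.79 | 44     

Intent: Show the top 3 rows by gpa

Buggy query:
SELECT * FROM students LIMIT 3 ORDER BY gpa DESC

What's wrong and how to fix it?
Bug: LIMIT must come after ORDER BY

Fix: Swap the clauses: ORDER BY first, then LIMIT

Corrected query:
SELECT * FROM students ORDER BY gpa DESC LIMIT 3

Result:
id | name  | major     | gpa  | credits
---+-------+-----------+------+--------
5  | Bob   | Chemistry | 3.79 | 44     
1  | Grace | Chemistry | 3.05 | 97     
4  | Kate  | Biology   | 2.14 | 21     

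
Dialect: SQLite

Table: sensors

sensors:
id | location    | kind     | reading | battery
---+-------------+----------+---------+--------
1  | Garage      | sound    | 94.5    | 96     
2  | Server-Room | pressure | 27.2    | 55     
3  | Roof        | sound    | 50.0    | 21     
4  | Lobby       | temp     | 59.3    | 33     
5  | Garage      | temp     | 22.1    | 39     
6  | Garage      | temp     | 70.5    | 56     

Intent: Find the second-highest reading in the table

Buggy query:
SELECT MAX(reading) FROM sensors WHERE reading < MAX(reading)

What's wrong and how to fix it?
Bug: MAX(reading) on the right of the comparison is an aggregate-in-WHERE error

Fix: Compute the overall MAX in a subquery, then take MAX of rows below it

Corrected query:
SELECT MAX(reading) FROM sensors WHERE reading < (SELECT MAX(reading) FROM sensors)

Result:
MAX(reading)
------------
70.5        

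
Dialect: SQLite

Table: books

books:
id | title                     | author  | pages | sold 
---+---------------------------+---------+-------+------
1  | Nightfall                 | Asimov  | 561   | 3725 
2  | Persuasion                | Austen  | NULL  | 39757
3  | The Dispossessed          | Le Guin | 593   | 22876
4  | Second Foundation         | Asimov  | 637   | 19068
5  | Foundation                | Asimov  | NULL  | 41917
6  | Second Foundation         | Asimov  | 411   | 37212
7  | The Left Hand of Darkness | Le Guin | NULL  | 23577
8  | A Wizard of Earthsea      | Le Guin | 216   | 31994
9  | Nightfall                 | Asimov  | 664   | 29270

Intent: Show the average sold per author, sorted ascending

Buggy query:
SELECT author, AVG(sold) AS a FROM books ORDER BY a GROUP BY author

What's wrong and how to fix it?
Bug: ORDER BY appears before GROUP BY; SQL clause order requires GROUP BY first

Fix: Reorder: SELECT … FROM … GROUP BY … ORDER BY …

Corrected query:
SELECT author, AVG(sold) AS a FROM books GROUP BY author ORDER BY a

Result:
author  | a      
--------+--------
Le Guin | 26149  
Asimov  | 26238.4
Austen  | 39757  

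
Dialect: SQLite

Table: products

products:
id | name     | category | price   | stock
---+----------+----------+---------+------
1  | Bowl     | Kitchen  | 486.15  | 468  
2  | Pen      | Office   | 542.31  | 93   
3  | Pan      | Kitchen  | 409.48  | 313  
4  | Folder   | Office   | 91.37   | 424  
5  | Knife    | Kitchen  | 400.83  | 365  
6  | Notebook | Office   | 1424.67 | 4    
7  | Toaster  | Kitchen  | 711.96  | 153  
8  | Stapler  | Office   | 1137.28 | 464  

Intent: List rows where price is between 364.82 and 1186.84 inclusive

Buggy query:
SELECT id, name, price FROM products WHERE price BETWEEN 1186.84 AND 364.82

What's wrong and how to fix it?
Bug: BETWEEN expects the lower bound first; with 1186.84 AND 364.82 the range is empty

Fix: Swap the bounds so the smaller value comes first

Corrected query:
SELECT id, name, price FROM products WHERE price BETWEEN 364.82 AND 1186.84

Result:
id | name    | price  
---+---------+--------
1  | Bowl    | 486.15 
2  | Pen     | 542.31 
3  | Pan     | 409.48 
5  | Knife   | 400.83 
7  | Toaster | 711.96 
8  | Stapler | 1137.28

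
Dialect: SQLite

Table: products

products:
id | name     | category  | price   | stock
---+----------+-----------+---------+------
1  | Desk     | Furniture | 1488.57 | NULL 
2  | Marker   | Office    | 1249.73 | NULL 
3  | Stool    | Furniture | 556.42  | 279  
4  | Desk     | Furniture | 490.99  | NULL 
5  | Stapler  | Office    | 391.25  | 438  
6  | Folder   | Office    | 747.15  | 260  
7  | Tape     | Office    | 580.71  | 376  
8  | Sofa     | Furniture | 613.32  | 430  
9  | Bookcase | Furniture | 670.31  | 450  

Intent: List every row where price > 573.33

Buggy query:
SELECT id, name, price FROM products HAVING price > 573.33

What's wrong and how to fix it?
Bug: HAVING filters the output of aggregation, but this query has no GROUP BY and no aggregate functions, so SQLite rejects it (HAVING clause on a non-aggregate query); the condition here is per row

Fix: Replace HAVING with WHERE since the condition applies to individual rows

Corrected query:
SELECT id, name, price FROM products WHERE price > 573.33

Result:
id | name     | price  
---+----------+--------
1  | Desk     | 1488.57
2  | Marker   | 1249.73
6  | Folder   | 747.15 
7  | Tape     | 580.71 
8  | Sofa     | 613.32 
9  | Bookcase | 670.31 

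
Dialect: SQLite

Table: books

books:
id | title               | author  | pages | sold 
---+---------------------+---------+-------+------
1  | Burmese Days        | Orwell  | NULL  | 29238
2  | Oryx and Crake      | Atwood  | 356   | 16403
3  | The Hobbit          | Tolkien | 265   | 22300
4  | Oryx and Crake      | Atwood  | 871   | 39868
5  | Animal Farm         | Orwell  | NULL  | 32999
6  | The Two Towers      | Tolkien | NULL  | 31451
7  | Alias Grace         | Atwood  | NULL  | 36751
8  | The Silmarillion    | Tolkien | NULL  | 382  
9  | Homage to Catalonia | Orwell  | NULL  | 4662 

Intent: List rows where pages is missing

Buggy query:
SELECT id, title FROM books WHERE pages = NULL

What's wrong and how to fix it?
Bug: '= NULL' is always unknown in SQL three-valued logic, so no rows match

Fix: Use IS NULL to test for NULL

Corrected query:
SELECT id, title FROM books WHERE pages IS NULL

Result:
id | title              
---+--------------------
1  | Burmese Days       
5  | Animal Farm        
6  | The Two Towers     
7  | Alias Grace        
8  | The Silmarillion   
9  | Homage to Catalonia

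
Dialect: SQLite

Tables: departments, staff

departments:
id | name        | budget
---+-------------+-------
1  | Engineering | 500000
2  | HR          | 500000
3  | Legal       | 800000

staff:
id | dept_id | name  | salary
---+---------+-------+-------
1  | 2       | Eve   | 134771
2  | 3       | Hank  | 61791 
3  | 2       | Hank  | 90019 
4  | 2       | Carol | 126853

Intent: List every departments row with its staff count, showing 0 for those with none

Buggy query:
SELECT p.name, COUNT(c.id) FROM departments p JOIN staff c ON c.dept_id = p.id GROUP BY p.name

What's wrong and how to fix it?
Bug: INNER JOIN drops departments rows that have no matching staff rows

Fix: Switch to LEFT JOIN to retain unmatched parent rows

Corrected query:
SELECT p.name, COUNT(c.id) FROM departments p LEFT JOIN staff c ON c.dept_id = p.id GROUP BY p.name

Result:
name        | COUNT(c.id)
------------+------------
Engineering | 0          
HR          | 3          
Legal       | 1          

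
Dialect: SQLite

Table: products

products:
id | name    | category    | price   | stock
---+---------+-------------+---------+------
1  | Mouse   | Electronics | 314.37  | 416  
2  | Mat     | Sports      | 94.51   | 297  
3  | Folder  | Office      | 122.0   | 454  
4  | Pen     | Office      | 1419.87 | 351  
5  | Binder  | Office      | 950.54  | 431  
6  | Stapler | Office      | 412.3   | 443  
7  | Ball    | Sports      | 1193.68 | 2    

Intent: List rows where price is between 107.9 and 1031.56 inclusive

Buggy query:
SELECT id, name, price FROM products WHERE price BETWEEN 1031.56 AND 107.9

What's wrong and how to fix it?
Bug: BETWEEN expects the lower bound first; with 1031.56 AND 107.9 the range is empty

Fix: Write BETWEEN 107.9 AND 1031.56

Corrected query:
SELECT id, name, price FROM products WHERE price BETWEEN 107.9 AND 1031.56

Result:
id | name    | price 
---+---------+-------
1  | Mouse   | 314.37
3  | Folder  | 122   
5  | Binder  | 950.54
6  | Stapler | 412.3 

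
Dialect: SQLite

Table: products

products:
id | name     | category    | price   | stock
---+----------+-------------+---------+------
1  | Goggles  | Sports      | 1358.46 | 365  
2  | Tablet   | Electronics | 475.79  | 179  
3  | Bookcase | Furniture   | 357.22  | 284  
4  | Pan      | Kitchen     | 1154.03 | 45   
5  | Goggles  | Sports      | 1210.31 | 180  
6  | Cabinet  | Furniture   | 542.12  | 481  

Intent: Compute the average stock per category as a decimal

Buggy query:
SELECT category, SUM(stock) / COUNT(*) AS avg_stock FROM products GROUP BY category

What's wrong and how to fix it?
Bug: SUM(stock) and COUNT(*) are both integers; the division truncates the fractional part

Fix: Cast one side to REAL so the division keeps the fractional part

Corrected query:
SELECT category, SUM(stock) * 1.0 / COUNT(*) AS avg_stock FROM products GROUP BY category

Result:
category    | avg_stock
------------+----------
Electronics | 179      
Furniture   | 382.5    
Kitchen     | 45       
Sports      | 272.5    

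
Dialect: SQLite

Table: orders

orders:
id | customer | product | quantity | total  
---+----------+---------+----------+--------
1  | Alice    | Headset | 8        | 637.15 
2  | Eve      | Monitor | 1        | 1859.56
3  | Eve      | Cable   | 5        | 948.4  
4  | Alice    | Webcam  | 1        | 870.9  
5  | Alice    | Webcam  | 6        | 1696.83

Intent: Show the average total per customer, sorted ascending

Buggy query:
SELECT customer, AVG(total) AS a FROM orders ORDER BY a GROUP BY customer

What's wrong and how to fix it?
Bug: ORDER BY appears before GROUP BY; SQL clause order requires GROUP BY first

Fix: Move ORDER BY to the end, after GROUP BY

Corrected query:
SELECT customer, AVG(total) AS a FROM orders GROUP BY customer ORDER BY a

Result:
customer | a          
---------+------------
Alice    | 1068.293333
Eve      | 1403.98    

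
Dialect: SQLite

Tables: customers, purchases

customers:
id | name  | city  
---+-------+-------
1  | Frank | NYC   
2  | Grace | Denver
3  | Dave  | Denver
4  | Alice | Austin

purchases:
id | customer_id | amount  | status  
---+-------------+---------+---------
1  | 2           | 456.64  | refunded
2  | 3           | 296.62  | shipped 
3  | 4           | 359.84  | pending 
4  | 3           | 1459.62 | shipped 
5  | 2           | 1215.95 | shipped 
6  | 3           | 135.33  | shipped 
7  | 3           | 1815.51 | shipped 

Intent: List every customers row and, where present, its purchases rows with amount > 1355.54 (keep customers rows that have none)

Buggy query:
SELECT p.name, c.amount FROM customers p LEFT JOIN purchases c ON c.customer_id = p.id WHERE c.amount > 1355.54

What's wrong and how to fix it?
Bug: A WHERE condition on the right-hand table after LEFT JOIN drops unmatched parents

Fix: Put 'c.amount > 1355.54' in the JOIN's ON clause instead of WHERE

Corrected query:
SELECT p.name, c.amount FROM customers p LEFT JOIN purchases c ON c.customer_id = p.id AND c.amount > 1355.54

Result:
name  | amount 
------+--------
Frank | NULL   
Grace | NULL   
Dave  | 1459.62
Dave  | 1815.51
Alice | NULL   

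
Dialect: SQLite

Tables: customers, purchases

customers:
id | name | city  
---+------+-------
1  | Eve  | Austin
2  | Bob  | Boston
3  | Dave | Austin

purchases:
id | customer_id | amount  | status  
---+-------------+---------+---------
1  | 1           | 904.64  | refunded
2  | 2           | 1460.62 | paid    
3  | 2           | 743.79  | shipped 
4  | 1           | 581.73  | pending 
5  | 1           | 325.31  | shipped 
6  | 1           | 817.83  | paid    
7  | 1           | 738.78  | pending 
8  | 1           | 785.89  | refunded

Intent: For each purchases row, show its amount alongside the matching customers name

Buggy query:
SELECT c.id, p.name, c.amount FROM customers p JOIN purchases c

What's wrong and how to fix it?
Bug: JOIN with no ON clause produces a cartesian product; every purchases row pairs with every customers row

Fix: Specify the join condition linking the foreign key to the parent id

Corrected query:
SELECT c.id, p.name, c.amount FROM customers p JOIN purchases c ON c.customer_id = p.id

Result:
id | name | amount 
---+------+--------
1  | Eve  | 904.64 
2  | Bob  | 1460.62
3  | Bob  | 743.79 
4  | Eve  | 581.73 
5  | Eve  | 325.31 
6  | Eve  | 817.83 
7  | Eve  | 738.78 
8  | Eve  | 785.89 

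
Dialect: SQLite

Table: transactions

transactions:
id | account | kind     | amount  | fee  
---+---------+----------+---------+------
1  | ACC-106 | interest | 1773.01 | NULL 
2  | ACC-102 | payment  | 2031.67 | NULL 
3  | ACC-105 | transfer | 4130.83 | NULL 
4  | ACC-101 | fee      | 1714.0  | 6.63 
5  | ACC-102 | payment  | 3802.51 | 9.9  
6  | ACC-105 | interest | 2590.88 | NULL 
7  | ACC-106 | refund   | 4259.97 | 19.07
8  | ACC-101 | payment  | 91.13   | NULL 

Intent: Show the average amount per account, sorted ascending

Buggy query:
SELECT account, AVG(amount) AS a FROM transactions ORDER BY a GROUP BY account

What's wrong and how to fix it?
Bug: GROUP BY must precede ORDER BY

Fix: Reorder: SELECT … FROM … GROUP BY … ORDER BY …

Corrected query:
SELECT account, AVG(amount) AS a FROM transactions GROUP BY account ORDER BY a

Result:
account | a       
--------+---------
ACC-101 | 902.565 
ACC-102 | 2917.09 
ACC-106 | 3016.49 
ACC-105 | 3360.855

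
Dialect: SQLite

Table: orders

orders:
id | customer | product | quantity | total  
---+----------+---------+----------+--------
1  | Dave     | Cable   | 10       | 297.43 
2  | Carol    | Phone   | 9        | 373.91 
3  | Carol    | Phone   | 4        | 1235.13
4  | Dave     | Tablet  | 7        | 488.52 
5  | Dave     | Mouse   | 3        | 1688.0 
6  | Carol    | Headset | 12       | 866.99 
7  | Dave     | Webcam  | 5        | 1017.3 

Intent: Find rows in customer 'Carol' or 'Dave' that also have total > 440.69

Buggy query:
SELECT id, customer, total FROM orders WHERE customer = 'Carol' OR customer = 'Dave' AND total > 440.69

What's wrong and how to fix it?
Bug: AND binds tighter than OR, so this parses as customer = 'Carol' OR (customer = 'Dave' AND total > 440.69)

Fix: Group the OR with parentheses (or use IN), then AND the threshold

Corrected query:
SELECT id, customer, total FROM orders WHERE (customer = 'Carol' OR customer = 'Dave') AND total > 440.69

Result:
id | customer | total  
---+----------+--------
3  | Carol    | 1235.13
4  | Dave     | 488.52 
5  | Dave     | 1688   
6  | Carol    | 866.99 
7  | Dave     | 1017.3 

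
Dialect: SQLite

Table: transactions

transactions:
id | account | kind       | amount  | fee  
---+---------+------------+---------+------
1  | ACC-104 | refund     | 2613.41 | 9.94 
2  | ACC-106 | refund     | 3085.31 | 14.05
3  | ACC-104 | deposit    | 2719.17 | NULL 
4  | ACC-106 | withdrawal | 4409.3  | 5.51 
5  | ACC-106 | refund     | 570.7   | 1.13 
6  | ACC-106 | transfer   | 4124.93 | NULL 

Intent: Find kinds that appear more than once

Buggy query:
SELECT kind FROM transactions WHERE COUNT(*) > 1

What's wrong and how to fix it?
Bug: COUNT(*) is an aggregate and cannot be used in WHERE

Fix: GROUP BY kind, then filter groups with HAVING COUNT(*) > 1

Corrected query:
SELECT kind FROM transactions GROUP BY kind HAVING COUNT(*) > 1

Result:
kind  
------
refund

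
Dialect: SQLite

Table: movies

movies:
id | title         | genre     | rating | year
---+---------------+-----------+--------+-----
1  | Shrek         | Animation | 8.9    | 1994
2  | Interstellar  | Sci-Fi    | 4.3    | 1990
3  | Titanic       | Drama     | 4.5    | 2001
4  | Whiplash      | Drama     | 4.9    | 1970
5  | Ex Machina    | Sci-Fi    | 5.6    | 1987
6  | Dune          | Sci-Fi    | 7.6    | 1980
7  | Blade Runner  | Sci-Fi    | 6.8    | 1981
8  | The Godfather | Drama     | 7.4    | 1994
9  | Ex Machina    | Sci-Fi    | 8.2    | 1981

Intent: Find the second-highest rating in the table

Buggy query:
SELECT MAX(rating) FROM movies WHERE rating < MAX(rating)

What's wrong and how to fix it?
Bug: The inner MAX is an aggregate inside WHERE, which is not allowed

Fix: Compute the overall MAX in a subquery, then take MAX of rows below it

Corrected query:
SELECT MAX(rating) FROM movies WHERE rating < (SELECT MAX(rating) FROM movies)

Result:
MAX(rating)
-----------
8.2        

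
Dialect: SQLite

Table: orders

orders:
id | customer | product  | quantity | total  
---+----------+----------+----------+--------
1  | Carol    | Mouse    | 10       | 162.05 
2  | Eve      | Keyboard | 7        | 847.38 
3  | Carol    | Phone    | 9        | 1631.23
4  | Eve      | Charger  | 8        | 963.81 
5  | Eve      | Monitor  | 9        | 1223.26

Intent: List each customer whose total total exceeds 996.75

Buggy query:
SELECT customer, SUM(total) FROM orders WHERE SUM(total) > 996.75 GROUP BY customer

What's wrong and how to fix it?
Bug: Aggregate functions cannot appear in a WHERE clause

Fix: Move the aggregate condition to a HAVING clause

Corrected query:
SELECT customer, SUM(total) FROM orders GROUP BY customer HAVING SUM(total) > 996.75

Result:
customer | SUM(total)
---------+-----------
Carol    | 1793.28   
Eve      | 3034.45   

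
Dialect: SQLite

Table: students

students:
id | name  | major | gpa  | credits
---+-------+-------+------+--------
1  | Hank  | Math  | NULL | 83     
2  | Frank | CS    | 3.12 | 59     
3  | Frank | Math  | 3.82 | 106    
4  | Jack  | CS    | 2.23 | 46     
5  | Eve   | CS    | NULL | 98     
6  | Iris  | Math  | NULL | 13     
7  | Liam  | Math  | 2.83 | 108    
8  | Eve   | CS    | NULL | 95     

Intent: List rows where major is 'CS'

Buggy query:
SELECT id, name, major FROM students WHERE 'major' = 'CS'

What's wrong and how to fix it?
Bug: 'major' in single quotes is a string literal, not the column; the comparison is literal-vs-literal and never true

Fix: Reference the column as major without single quotes

Corrected query:
SELECT id, name, major FROM students WHERE major = 'CS'

Result:
id | name  | major
---+-------+------
2  | Frank | CS   
4  | Jack  | CS   
5  | Eve   | CS   
8  | Eve   | CS   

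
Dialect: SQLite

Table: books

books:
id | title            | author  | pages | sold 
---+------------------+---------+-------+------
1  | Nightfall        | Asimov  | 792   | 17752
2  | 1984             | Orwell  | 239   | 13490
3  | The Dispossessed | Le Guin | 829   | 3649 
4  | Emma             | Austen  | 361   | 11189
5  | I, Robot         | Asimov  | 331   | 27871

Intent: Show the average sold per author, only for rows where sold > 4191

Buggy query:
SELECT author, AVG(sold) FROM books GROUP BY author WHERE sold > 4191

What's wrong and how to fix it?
Bug: WHERE cannot follow GROUP BY

Fix: Place WHERE between FROM and GROUP BY

Corrected query:
SELECT author, AVG(sold) FROM books WHERE sold > 4191 GROUP BY author

Result:
author | AVG(sold)
-------+----------
Asimov | 22811.5  
Austen | 11189    
Orwell | 13490    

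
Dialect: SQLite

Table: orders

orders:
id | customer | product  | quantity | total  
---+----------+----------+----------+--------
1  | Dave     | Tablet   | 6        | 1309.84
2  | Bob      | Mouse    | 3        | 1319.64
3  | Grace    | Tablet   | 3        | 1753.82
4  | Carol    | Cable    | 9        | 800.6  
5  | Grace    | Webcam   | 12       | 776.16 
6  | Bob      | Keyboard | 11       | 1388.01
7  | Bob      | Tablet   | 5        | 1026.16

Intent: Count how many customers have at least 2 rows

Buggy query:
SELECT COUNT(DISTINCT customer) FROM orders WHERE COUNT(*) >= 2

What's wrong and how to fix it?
Bug: COUNT(*) cannot appear in WHERE; the per-group count doesn't exist yet

Fix: Group first with HAVING COUNT(*) >= 2, then COUNT the resulting groups

Corrected query:
SELECT COUNT(*) FROM (SELECT customer FROM orders GROUP BY customer HAVING COUNT(*) >= 2)

Result:
COUNT(*)
--------
2       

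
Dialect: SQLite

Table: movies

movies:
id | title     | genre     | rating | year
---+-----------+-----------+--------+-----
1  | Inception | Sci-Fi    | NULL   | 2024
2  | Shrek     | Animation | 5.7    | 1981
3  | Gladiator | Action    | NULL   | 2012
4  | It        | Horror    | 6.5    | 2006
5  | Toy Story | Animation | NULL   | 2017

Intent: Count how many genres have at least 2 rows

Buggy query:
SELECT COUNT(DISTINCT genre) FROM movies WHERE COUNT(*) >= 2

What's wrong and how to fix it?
Bug: WHERE filters individual rows, not groups, so a group-level COUNT is invalid there

Fix: Group first with HAVING COUNT(*) >= 2, then COUNT the resulting groups

Corrected query:
SELECT COUNT(*) FROM (SELECT genre FROM movies GROUP BY genre HAVING COUNT(*) >= 2)

Result:
COUNT(*)
--------
1       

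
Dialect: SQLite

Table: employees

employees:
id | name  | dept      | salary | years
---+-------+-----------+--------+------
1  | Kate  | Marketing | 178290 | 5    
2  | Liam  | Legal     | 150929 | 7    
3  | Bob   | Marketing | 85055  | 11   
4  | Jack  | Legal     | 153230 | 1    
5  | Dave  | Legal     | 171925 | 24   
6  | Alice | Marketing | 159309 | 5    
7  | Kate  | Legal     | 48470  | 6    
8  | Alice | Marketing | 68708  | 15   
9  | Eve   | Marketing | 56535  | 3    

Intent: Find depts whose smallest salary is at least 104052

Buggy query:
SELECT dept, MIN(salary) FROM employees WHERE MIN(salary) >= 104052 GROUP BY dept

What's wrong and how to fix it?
Bug: MIN() in WHERE is a misuse of aggregate

Fix: Use HAVING for the per-group MIN condition

Corrected query:
SELECT dept, MIN(salary) FROM employees GROUP BY dept HAVING MIN(salary) >= 104052

Result:
(no rows)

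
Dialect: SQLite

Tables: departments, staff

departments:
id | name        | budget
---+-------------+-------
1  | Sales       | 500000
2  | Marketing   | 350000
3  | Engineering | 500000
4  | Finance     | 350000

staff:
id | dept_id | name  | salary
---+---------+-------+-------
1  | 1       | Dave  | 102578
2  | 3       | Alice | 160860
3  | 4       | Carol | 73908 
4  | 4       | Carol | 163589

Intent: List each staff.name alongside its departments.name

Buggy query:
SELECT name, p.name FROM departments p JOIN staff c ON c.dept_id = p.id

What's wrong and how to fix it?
Bug: Both tables have a 'name' column; the unqualified reference is ambiguous

Fix: Qualify the column with its table alias (c.name)

Corrected query:
SELECT c.name, p.name FROM departments p JOIN staff c ON c.dept_id = p.id

Result:
name  | name       
------+------------
Dave  | Sales      
Alice | Engineering
Carol | Finance    
Carol | Finance    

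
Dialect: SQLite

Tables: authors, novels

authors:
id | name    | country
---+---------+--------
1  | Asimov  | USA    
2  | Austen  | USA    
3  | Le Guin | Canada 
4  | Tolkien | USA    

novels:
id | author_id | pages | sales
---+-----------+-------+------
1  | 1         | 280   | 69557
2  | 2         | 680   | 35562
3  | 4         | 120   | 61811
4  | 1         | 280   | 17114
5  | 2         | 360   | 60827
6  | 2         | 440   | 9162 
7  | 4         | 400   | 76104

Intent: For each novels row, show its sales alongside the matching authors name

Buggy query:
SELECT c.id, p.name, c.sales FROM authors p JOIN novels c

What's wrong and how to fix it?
Bug: JOIN with no ON clause produces a cartesian product; every novels row pairs with every authors row

Fix: Specify the join condition linking the foreign key to the parent id

Corrected query:
SELECT c.id, p.name, c.sales FROM authors p JOIN novels c ON c.author_id = p.id

Result:
id | name    | sales
---+---------+------
1  | Asimov  | 69557
2  | Austen  | 35562
3  | Tolkien | 61811
4  | Asimov  | 17114
5  | Austen  | 60827
6  | Austen  | 9162 
7  | Tolkien | 76104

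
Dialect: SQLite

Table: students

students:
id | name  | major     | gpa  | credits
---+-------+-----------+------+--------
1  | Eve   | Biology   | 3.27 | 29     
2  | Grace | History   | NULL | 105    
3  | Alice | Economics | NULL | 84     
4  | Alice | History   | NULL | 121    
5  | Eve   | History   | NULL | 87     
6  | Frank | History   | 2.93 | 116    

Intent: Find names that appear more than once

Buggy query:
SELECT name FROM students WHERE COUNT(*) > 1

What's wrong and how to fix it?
Bug: COUNT(*) is an aggregate and cannot be used in WHERE

Fix: Group first, then use HAVING for the count condition

Corrected query:
SELECT name FROM students GROUP BY name HAVING COUNT(*) > 1

Result:
name 
-----
Alice
Eve  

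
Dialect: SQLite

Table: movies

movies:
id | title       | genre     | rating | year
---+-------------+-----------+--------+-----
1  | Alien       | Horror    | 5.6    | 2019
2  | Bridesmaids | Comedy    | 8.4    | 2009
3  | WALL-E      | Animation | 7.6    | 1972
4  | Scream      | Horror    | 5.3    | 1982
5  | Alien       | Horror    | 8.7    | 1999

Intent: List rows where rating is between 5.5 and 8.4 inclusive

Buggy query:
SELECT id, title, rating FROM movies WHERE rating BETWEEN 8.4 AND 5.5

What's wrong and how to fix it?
Bug: BETWEEN expects the lower bound first; with 8.4 AND 5.5 the range is empty

Fix: Write BETWEEN 5.5 AND 8.4

Corrected query:
SELECT id, title, rating FROM movies WHERE rating BETWEEN 5.5 AND 8.4

Result:
id | title       | rating
---+-------------+-------
1  | Alien       | 5.6   
2  | Bridesmaids | 8.4   
3  | WALL-E      | 7.6   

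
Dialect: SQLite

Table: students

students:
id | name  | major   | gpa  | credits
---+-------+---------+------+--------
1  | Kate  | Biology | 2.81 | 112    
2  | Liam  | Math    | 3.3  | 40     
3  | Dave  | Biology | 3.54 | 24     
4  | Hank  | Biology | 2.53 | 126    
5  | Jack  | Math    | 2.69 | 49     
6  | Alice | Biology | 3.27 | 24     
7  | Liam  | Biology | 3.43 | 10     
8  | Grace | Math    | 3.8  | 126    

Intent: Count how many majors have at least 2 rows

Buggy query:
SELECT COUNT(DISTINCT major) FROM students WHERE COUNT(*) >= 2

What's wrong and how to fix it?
Bug: COUNT(*) cannot appear in WHERE; the per-group count doesn't exist yet

Fix: Use a subquery that GROUPs and filters with HAVING, then count its rows

Corrected query:
SELECT COUNT(*) FROM (SELECT major FROM students GROUP BY major HAVING COUNT(*) >= 2)

Result:
COUNT(*)
--------
2       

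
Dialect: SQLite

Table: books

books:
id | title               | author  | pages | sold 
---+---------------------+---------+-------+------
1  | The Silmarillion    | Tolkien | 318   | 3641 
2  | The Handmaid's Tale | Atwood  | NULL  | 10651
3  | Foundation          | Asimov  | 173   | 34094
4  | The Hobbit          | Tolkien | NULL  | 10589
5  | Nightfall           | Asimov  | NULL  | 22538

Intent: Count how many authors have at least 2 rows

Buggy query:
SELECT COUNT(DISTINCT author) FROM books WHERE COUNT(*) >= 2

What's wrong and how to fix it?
Bug: WHERE filters individual rows, not groups, so a group-level COUNT is invalid there

Fix: Group first with HAVING COUNT(*) >= 2, then COUNT the resulting groups

Corrected query:
SELECT COUNT(*) FROM (SELECT author FROM books GROUP BY author HAVING COUNT(*) >= 2)

Result:
COUNT(*)
--------
2       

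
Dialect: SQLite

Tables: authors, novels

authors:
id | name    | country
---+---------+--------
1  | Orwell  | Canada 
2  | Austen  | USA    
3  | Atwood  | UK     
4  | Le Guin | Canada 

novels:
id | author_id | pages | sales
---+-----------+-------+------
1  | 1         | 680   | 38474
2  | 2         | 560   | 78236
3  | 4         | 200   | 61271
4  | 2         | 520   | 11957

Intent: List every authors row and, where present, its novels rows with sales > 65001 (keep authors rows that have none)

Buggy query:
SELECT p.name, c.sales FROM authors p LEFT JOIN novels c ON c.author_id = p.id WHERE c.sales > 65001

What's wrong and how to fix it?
Bug: Filtering c.sales in WHERE discards the NULL rows produced by LEFT JOIN, turning it into an inner join

Fix: Move the right-table condition into the ON clause so unmatched parents are kept

Corrected query:
SELECT p.name, c.sales FROM authors p LEFT JOIN novels c ON c.author_id = p.id AND c.sales > 65001

Result:
name    | sales
--------+------
Orwell  | NULL 
Austen  | 78236
Atwood  | NULL 
Le Guin | NULL 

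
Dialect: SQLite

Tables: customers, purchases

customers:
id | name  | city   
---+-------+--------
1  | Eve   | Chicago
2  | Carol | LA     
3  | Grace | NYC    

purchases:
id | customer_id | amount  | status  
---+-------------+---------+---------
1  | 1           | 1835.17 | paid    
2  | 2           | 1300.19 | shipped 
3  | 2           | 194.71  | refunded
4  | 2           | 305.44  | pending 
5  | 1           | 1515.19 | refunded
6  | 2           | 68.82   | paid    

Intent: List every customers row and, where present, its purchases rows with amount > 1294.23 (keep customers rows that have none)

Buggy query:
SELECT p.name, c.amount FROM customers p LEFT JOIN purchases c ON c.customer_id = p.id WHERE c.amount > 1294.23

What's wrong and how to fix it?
Bug: A WHERE condition on the right-hand table after LEFT JOIN drops unmatched parents

Fix: Put 'c.amount > 1294.23' in the JOIN's ON clause instead of WHERE

Corrected query:
SELECT p.name, c.amount FROM customers p LEFT JOIN purchases c ON c.customer_id = p.id AND c.amount > 1294.23

Result:
name  | amount 
------+--------
Eve   | 1515.19
Eve   | 1835.17
Carol | 1300.19
Grace | NULL   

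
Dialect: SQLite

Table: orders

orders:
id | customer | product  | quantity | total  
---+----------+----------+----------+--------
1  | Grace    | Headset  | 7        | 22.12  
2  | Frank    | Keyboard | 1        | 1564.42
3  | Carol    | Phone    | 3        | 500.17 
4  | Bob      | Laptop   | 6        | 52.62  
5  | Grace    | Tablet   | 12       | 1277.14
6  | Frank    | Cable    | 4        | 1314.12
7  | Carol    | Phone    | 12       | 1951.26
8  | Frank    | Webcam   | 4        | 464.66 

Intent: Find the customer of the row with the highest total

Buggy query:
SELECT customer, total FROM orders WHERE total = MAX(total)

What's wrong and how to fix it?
Bug: WHERE is evaluated per row; an aggregate over the whole table isn't defined there

Fix: Use a subquery: WHERE total = (SELECT MAX(total) FROM orders)

Corrected query:
SELECT customer, total FROM orders WHERE total = (SELECT MAX(total) FROM orders)

Result:
customer | total  
---------+--------
Carol    | 1951.26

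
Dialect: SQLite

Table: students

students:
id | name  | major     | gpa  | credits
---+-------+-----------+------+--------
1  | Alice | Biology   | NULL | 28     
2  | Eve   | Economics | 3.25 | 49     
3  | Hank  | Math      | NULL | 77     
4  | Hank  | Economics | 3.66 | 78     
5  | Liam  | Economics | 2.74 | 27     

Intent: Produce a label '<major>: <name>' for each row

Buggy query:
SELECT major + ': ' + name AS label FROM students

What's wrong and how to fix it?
Bug: '+' is numeric addition; on text columns SQLite converts them to 0 instead of concatenating

Fix: Replace + with || to concatenate text

Corrected query:
SELECT major || ': ' || name AS label FROM students

Result:
label          
---------------
Biology: Alice 
Economics: Eve 
Math: Hank     
Economics: Hank
Economics: Liam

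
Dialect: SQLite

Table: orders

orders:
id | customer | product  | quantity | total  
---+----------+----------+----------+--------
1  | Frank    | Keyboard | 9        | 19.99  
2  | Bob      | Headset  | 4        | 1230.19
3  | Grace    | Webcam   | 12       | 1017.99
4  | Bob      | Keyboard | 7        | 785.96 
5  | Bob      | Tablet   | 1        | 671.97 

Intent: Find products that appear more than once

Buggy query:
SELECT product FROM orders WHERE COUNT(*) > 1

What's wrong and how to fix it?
Bug: WHERE can't reference COUNT(*); aggregates are computed after WHERE

Fix: Group first, then use HAVING for the count condition

Corrected query:
SELECT product FROM orders GROUP BY product HAVING COUNT(*) > 1

Result:
product 
--------
Keyboard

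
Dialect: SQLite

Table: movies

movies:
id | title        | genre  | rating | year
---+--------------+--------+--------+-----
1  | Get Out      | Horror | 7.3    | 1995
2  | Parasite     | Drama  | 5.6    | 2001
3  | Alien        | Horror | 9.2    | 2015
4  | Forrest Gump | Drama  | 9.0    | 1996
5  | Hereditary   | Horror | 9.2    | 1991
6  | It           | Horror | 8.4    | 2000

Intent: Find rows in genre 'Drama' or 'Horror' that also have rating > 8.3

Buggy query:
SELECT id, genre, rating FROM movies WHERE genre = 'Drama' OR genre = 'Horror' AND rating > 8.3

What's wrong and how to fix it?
Bug: AND binds tighter than OR, so this parses as genre = 'Drama' OR (genre = 'Horror' AND rating > 8.3)

Fix: Add parentheses around the OR so the AND applies to both alternatives

Corrected query:
SELECT id, genre, rating FROM movies WHERE (genre = 'Drama' OR genre = 'Horror') AND rating > 8.3

Result:
id | genre  | rating
---+--------+-------
3  | Horror | 9.2   
4  | Drama  | 9     
5  | Horror | 9.2   
6  | Horror | 8.4   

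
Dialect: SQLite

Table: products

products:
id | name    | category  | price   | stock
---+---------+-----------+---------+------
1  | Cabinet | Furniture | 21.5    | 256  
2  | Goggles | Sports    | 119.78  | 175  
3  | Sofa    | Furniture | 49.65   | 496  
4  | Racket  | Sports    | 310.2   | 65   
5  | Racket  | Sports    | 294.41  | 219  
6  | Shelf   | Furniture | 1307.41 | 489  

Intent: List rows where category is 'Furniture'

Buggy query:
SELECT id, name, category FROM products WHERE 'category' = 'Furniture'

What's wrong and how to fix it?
Bug: Single quotes denote string literals in SQL; the column name is being compared as a constant string

Fix: Reference the column as category without single quotes

Corrected query:
SELECT id, name, category FROM products WHERE category = 'Furniture'

Result:
id | name    | category 
---+---------+----------
1  | Cabinet | Furniture
3  | Sofa    | Furniture
6  | Shelf   | Furniture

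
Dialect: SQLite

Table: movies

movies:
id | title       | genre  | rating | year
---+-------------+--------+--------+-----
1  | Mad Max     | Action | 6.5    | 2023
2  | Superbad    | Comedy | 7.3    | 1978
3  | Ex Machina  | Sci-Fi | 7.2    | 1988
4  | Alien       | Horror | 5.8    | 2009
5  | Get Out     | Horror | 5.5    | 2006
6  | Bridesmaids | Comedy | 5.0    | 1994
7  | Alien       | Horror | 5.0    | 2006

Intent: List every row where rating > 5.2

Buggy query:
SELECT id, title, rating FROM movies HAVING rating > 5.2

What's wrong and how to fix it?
Bug: HAVING filters the output of aggregation, but this query has no GROUP BY and no aggregate functions, so SQLite rejects it (HAVING clause on a non-aggregate query); the condition here is per row

Fix: Replace HAVING with WHERE since the condition applies to individual rows

Corrected query:
SELECT id, title, rating FROM movies WHERE rating > 5.2

Result:
id | title      | rating
---+------------+-------
1  | Mad Max    | 6.5   
2  | Superbad   | 7.3   
3  | Ex Machina | 7.2   
4  | Alien      | 5.8   
5  | Get Out    | 5.5   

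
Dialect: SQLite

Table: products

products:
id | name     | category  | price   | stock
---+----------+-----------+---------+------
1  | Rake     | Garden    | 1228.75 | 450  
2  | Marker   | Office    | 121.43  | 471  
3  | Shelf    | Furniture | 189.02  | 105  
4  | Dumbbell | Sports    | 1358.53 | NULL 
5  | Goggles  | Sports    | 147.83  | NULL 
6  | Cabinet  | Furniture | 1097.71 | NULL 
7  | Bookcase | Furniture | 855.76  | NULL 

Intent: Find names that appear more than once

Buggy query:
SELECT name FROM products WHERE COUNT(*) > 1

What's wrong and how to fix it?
Bug: WHERE can't reference COUNT(*); aggregates are computed after WHERE

Fix: GROUP BY name, then filter groups with HAVING COUNT(*) > 1

Corrected query:
SELECT name FROM products GROUP BY name HAVING COUNT(*) > 1

Result:
(no rows)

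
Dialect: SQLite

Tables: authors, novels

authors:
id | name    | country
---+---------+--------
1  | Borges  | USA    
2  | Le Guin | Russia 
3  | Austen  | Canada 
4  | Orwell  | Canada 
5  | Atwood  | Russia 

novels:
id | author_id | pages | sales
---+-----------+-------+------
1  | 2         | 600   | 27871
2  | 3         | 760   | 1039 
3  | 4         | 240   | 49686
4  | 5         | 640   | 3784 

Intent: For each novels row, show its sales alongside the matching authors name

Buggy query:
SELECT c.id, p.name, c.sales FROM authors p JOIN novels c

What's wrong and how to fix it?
Bug: Missing join condition: each novels row is matched to all authors rows instead of just its own

Fix: Add ON c.author_id = p.id to the JOIN

Corrected query:
SELECT c.id, p.name, c.sales FROM authors p JOIN novels c ON c.author_id = p.id

Result:
id | name    | sales
---+---------+------
1  | Le Guin | 27871
2  | Austen  | 1039 
3  | Orwell  | 49686
4  | Atwood  | 3784 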